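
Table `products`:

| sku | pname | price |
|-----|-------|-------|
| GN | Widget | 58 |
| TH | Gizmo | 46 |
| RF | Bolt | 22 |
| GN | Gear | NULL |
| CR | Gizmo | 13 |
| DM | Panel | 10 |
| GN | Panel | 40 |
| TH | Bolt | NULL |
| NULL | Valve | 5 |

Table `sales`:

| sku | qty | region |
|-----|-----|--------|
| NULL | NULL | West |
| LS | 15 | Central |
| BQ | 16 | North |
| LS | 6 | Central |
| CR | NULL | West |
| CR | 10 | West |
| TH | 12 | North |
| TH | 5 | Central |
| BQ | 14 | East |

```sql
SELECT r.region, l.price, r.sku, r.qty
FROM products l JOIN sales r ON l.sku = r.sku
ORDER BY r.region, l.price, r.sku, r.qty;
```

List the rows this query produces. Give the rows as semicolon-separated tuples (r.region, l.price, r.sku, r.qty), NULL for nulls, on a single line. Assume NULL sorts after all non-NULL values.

(Central, 46, TH, 5); (Central, NULL, TH, 5); (North, 46, TH, 12); (North, NULL, TH, 12); (West, 13, CR, 10); (West, 13, CR, NULL)

INNER JOIN keeps only pairs where the ON condition holds.
Matching on l.sku = r.sku. A NULL in a compared column never satisfies the condition.
Matched pairs: 6.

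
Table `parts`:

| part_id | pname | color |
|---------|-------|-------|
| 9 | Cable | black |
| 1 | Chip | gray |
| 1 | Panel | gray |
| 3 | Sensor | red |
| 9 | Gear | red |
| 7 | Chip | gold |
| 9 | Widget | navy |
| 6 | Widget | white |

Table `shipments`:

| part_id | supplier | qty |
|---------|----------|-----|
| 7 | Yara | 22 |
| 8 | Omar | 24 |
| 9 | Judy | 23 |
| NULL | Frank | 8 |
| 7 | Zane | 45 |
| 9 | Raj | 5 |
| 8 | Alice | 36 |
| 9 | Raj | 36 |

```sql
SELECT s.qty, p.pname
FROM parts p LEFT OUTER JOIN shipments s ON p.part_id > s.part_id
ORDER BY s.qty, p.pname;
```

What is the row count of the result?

LEFT JOIN keeps every row from `parts`; unmatched rows get NULL for `shipments`'s columns.
Matching on p.part_id > s.part_id. A NULL in a compared column never satisfies the condition.
Matched pairs: 12; unmatched p rows kept: 5.
Total: 12 matched + 5 padded = 17 rows.

17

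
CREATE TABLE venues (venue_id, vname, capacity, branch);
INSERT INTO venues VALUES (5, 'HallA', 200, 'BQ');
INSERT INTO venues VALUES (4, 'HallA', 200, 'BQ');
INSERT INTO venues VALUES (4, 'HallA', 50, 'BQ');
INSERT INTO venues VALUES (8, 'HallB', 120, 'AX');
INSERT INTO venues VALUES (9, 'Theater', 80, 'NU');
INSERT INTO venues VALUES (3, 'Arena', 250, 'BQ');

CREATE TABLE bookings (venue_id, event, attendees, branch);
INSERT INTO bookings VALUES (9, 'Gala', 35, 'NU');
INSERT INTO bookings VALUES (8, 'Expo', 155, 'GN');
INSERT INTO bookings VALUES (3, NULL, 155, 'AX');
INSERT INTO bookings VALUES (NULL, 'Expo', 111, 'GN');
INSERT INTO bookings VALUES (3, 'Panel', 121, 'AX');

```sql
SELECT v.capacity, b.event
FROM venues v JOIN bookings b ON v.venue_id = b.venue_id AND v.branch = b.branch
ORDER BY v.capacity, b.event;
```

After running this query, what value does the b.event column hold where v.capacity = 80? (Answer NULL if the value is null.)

INNER JOIN keeps only pairs where the ON condition holds.
Matching on v.venue_id = b.venue_id AND v.branch = b.branch. A NULL in a compared column never satisfies the condition.
Matched pairs: 1.

Gala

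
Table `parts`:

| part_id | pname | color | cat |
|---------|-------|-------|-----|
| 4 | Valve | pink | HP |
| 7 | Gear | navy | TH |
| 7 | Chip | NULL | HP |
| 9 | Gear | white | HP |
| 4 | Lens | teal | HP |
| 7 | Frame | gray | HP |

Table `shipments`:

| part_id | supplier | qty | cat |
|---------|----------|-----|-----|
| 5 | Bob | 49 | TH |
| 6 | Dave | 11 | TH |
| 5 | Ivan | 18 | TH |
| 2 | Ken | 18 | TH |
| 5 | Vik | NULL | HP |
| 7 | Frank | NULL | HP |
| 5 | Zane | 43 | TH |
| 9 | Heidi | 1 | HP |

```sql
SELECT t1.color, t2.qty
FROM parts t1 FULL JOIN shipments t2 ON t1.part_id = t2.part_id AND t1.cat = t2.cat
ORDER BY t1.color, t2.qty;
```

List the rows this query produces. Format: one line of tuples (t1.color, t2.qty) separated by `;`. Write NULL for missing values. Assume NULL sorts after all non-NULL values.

FULL OUTER JOIN keeps every row from both sides; unmatched rows get NULL for the other side's columns.
Matching on t1.part_id = t2.part_id AND t1.cat = t2.cat.
- t1[0] part_id=4, cat=HP → no match; kept with NULLs on the t2 side.
- t1[1] part_id=7, cat=TH → no match; kept with NULLs on the t2 side.
- t1[2] part_id=7, cat=HP → 1 match(es) in t2 → 1 row(s).
- t1[3] part_id=9, cat=HP → 1 match(es) in t2 → 1 row(s).
- t1[4] part_id=4, cat=HP → no match; kept with NULLs on the t2 side.
- t1[5] part_id=7, cat=HP → 1 match(es) in t2 → 1 row(s).
- 6 t2 row(s) had no t1 match → kept, t1 columns NULL.

(gray, NULL); (navy, NULL); (pink, NULL); (teal, NULL); (white, 1); (NULL, 11); (NULL, 18); (NULL, 18); (NULL, 43); (NULL, 49); (NULL, NULL); (NULL, NULL)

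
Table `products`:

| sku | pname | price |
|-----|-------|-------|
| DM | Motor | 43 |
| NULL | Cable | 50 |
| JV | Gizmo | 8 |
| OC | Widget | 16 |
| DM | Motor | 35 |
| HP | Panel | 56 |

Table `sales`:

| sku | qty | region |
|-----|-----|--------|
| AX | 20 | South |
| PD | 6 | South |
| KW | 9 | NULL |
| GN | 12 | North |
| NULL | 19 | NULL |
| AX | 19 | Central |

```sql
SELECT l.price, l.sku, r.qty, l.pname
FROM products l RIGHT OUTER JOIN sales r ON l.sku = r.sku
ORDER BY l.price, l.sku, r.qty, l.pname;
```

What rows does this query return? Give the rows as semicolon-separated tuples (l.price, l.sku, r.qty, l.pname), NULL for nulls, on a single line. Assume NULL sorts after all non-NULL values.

(NULL, NULL, 6, NULL); (NULL, NULL, 9, NULL); (NULL, NULL, 12, NULL); (NULL, NULL, 19, NULL); (NULL, NULL, 19, NULL); (NULL, NULL, 20, NULL)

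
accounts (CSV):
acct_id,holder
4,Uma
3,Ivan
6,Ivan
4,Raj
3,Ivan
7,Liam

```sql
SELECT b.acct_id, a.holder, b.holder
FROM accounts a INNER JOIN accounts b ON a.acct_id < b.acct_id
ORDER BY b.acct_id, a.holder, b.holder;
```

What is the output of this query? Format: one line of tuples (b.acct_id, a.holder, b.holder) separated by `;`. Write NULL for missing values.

INNER JOIN keeps only pairs where the ON condition holds.
Matching on a.acct_id < b.acct_id.
Matched pairs: 13.

(4, Ivan, Raj); (4, Ivan, Raj); (4, Ivan, Uma); (4, Ivan, Uma); (6, Ivan, Ivan); (6, Ivan, Ivan); (6, Raj, Ivan); (6, Uma, Ivan); (7, Ivan, Liam); (7, Ivan, Liam); (7, Ivan, Liam); (7, Raj, Liam); (7, Uma, Liam)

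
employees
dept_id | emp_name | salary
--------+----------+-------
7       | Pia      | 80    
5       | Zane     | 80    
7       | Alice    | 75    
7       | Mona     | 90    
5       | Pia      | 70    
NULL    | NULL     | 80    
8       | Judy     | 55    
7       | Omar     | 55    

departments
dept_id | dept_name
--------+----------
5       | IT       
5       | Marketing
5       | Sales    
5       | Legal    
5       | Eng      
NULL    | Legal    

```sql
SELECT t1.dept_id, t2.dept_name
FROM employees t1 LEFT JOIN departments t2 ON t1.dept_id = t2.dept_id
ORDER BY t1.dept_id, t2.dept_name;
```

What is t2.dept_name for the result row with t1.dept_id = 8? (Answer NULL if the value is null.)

LEFT JOIN keeps every row from `employees`; unmatched rows get NULL for `departments`'s columns.
Matching on t1.dept_id = t2.dept_id. A NULL in a compared column never satisfies the condition.
Matched pairs: 10; unmatched t1 rows kept: 6.

NULL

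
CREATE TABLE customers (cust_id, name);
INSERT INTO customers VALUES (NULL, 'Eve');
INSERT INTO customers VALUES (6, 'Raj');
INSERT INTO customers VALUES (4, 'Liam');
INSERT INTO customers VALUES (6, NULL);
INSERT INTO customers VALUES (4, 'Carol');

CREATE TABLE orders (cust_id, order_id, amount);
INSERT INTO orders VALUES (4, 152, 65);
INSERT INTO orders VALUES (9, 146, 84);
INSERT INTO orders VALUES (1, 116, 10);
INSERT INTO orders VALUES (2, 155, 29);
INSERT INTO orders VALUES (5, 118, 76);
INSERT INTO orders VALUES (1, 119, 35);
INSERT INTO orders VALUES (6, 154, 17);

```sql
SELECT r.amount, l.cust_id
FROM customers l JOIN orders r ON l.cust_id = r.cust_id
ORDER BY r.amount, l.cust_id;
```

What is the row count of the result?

4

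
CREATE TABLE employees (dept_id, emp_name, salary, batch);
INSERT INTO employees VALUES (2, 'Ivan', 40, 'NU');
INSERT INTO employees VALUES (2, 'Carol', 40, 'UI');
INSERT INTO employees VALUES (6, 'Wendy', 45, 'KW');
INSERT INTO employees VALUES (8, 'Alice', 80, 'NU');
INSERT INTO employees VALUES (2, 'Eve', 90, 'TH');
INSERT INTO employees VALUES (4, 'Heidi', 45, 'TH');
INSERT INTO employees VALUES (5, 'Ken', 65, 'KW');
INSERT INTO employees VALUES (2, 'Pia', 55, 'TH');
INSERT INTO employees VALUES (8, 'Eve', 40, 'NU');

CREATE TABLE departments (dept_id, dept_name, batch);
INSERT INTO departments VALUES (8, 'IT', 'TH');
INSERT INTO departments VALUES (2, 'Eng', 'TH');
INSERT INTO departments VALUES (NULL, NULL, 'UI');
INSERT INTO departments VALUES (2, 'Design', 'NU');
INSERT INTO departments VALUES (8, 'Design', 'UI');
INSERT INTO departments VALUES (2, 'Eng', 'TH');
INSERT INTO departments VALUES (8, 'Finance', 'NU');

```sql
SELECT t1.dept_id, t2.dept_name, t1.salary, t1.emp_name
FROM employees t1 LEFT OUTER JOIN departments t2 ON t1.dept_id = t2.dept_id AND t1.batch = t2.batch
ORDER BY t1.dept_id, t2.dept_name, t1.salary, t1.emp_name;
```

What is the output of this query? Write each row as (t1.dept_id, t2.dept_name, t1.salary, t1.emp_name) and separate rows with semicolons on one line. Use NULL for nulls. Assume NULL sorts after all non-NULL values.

(2, Design, 40, Ivan); (2, Eng, 55, Pia); (2, Eng, 55, Pia); (2, Eng, 90, Eve); (2, Eng, 90, Eve); (2, NULL, 40, Carol); (4, NULL, 45, Heidi); (5, NULL, 65, Ken); (6, NULL, 45, Wendy); (8, Finance, 40, Eve); (8, Finance, 80, Alice)

LEFT JOIN keeps every row from `employees`; unmatched rows get NULL for `departments`'s columns.
Matching on t1.dept_id = t2.dept_id AND t1.batch = t2.batch. A NULL in a compared column never satisfies the condition.
Matched pairs: 7; unmatched t1 rows kept: 4.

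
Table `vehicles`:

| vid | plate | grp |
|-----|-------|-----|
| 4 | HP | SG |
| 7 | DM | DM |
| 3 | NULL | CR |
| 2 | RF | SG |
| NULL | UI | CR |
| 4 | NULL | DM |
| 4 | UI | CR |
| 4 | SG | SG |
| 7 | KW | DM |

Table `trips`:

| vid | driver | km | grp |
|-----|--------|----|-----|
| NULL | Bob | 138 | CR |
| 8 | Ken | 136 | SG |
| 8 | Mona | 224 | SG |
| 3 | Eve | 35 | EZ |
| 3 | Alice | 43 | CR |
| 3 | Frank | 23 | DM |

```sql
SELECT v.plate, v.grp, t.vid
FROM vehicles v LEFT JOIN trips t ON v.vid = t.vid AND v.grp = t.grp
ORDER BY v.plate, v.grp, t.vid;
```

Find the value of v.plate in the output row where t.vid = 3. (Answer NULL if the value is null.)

LEFT JOIN keeps every row from `vehicles`; unmatched rows get NULL for `trips`'s columns.
Matching on v.vid = t.vid AND v.grp = t.grp. A NULL in a compared column never satisfies the condition.
- v row (vid=4, grp=SG): no match → kept, t columns NULL.
- v row (vid=7, grp=DM): no match → kept, t columns NULL.
- v row (vid=3, grp=CR): matches 1 t row(s) → 1 output row(s).
- v row (vid=2, grp=SG): no match → kept, t columns NULL.
- v row (vid=NULL, grp=CR): no match → kept, t columns NULL.
- v row (vid=4, grp=DM): no match → kept, t columns NULL.
- v row (vid=4, grp=CR): no match → kept, t columns NULL.
- v row (vid=4, grp=SG): no match → kept, t columns NULL.
- v row (vid=7, grp=DM): no match → kept, t columns NULL.

NULL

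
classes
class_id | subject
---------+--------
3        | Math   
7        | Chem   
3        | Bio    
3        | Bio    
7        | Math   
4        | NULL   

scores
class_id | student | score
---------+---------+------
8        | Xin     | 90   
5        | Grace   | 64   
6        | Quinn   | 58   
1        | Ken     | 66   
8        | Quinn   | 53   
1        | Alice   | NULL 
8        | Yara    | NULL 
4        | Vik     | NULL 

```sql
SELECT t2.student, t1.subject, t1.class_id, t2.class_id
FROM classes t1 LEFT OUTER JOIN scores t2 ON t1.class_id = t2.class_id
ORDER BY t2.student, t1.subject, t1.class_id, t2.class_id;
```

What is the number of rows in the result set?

6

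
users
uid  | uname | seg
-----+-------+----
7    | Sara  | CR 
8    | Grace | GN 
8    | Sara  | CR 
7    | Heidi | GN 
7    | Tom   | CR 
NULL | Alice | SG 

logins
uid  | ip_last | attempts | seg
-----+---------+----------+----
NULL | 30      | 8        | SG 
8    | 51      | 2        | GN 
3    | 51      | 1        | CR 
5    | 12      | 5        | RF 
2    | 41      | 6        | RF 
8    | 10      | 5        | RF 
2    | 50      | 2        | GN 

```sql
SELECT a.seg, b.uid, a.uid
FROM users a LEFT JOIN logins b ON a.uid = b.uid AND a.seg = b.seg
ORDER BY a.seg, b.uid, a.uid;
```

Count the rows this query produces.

6

LEFT JOIN keeps every row from `users`; unmatched rows get NULL for `logins`'s columns.
Matching on a.uid = b.uid AND a.seg = b.seg. A NULL in a compared column never satisfies the condition.
- a (uid=7, seg=CR) has no partner → padded with NULL.
- a (uid=8, seg=GN) pairs with 1 row(s) of b.
- a (uid=8, seg=CR) has no partner → padded with NULL.
- a (uid=7, seg=GN) has no partner → padded with NULL.
- a (uid=7, seg=CR) has no partner → padded with NULL.
- a (uid=NULL, seg=SG) has no partner → padded with NULL.
Total: 1 matched + 5 padded = 6 rows.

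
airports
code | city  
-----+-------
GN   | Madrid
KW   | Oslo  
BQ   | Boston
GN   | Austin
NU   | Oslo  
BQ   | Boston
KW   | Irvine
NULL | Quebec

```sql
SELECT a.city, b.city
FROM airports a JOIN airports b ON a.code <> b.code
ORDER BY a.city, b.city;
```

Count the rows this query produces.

INNER JOIN keeps only pairs where the ON condition holds.
Matching on a.code <> b.code. A NULL in a compared column never satisfies the condition.
- a row (code=GN): matches 5 b row(s) → 5 output row(s).
- a row (code=KW): matches 5 b row(s) → 5 output row(s).
- a row (code=BQ): matches 5 b row(s) → 5 output row(s).
- a row (code=GN): matches 5 b row(s) → 5 output row(s).
- a row (code=NU): matches 6 b row(s) → 6 output row(s).
- a row (code=BQ): matches 5 b row(s) → 5 output row(s).
- a row (code=KW): matches 5 b row(s) → 5 output row(s).
- a row (code=NULL): no match → dropped.
Total: 36 rows.

36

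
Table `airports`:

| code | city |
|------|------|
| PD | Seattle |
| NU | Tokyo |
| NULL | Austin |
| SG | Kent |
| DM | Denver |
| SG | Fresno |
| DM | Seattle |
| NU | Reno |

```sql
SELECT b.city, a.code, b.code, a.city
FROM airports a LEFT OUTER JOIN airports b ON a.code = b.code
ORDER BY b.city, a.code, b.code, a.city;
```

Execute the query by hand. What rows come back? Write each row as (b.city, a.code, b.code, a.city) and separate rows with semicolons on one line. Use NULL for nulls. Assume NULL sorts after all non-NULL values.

(Denver, DM, DM, Denver); (Denver, DM, DM, Seattle); (Fresno, SG, SG, Fresno); (Fresno, SG, SG, Kent); (Kent, SG, SG, Fresno); (Kent, SG, SG, Kent); (Reno, NU, NU, Reno); (Reno, NU, NU, Tokyo); (Seattle, DM, DM, Denver); (Seattle, DM, DM, Seattle); (Seattle, PD, PD, Seattle); (Tokyo, NU, NU, Reno); (Tokyo, NU, NU, Tokyo); (NULL, NULL, NULL, Austin)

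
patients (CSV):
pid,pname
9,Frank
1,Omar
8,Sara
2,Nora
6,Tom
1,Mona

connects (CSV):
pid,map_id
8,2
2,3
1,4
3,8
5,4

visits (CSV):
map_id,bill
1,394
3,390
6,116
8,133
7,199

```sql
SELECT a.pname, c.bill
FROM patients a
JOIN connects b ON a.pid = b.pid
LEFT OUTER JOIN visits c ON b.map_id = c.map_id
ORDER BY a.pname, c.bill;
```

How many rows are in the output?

4

Evaluate left to right. First `patients a INNER JOIN connects b` on pid: 4 row(s).
Then LEFT JOIN `visits c` on map_id: each of those 4 rows is kept; rows whose b.map_id has no match in c get NULL for c's columns.
Result: 4 row(s).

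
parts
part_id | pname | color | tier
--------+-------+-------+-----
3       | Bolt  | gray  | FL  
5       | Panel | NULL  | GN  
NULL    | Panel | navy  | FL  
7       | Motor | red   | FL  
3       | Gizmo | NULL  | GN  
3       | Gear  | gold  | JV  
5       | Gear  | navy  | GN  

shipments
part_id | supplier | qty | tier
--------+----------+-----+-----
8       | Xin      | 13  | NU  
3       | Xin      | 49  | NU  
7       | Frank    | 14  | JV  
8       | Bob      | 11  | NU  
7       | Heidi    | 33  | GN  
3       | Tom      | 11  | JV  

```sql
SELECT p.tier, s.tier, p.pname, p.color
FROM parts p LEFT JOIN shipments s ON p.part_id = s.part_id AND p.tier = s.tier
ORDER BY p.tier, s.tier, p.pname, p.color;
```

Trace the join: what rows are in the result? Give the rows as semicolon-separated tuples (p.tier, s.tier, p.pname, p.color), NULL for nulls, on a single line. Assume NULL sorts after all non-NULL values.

(FL, NULL, Bolt, gray); (FL, NULL, Motor, red); (FL, NULL, Panel, navy); (GN, NULL, Gear, navy); (GN, NULL, Gizmo, NULL); (GN, NULL, Panel, NULL); (JV, JV, Gear, gold)

LEFT JOIN keeps every row from `parts`; unmatched rows get NULL for `shipments`'s columns.
Matching on p.part_id = s.part_id AND p.tier = s.tier. A NULL in a compared column never satisfies the condition.
Matched pairs: 1; unmatched p rows kept: 6.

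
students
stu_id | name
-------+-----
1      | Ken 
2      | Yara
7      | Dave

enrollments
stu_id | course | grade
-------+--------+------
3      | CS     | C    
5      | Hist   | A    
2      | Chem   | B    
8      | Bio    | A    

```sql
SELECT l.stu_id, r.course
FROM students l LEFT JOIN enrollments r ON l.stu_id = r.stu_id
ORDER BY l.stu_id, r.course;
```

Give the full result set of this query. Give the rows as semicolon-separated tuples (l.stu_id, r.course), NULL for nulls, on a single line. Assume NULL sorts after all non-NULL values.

(1, NULL); (2, Chem); (7, NULL)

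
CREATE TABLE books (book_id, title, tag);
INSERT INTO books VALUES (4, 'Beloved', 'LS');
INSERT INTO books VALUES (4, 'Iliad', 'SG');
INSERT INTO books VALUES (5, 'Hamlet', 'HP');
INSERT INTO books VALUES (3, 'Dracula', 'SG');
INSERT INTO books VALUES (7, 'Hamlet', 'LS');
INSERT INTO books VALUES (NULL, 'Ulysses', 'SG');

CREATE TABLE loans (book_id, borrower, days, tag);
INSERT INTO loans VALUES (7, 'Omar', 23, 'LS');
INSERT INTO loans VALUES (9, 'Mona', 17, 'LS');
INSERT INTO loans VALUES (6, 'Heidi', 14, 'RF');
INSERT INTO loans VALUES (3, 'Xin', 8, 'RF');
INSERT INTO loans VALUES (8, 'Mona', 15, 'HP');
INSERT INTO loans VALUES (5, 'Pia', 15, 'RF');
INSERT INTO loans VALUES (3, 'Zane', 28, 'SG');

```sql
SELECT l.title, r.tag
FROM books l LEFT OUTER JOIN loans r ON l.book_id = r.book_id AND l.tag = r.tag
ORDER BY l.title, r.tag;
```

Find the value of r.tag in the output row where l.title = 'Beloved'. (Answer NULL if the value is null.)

NULL

LEFT JOIN keeps every row from `books`; unmatched rows get NULL for `loans`'s columns.
Matching on l.book_id = r.book_id AND l.tag = r.tag. A NULL in a compared column never satisfies the condition.
- l[0] book_id=4, tag=LS → no match; kept with NULLs on the r side.
- l[1] book_id=4, tag=SG → no match; kept with NULLs on the r side.
- l[2] book_id=5, tag=HP → no match; kept with NULLs on the r side.
- l[3] book_id=3, tag=SG → 1 match(es) in r → 1 row(s).
- l[4] book_id=7, tag=LS → 1 match(es) in r → 1 row(s).
- l[5] book_id=NULL, tag=SG → no match; kept with NULLs on the r side.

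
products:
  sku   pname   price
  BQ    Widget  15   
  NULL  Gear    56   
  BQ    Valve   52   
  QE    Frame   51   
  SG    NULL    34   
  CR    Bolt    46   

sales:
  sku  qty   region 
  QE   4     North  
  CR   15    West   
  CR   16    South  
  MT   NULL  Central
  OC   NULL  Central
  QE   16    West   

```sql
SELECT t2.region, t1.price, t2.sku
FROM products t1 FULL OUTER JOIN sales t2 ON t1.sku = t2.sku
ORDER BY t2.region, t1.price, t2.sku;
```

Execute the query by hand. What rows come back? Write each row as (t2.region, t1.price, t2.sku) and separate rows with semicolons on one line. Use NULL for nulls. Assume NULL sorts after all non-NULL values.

(Central, NULL, MT); (Central, NULL, OC); (North, 51, QE); (South, 46, CR); (West, 46, CR); (West, 51, QE); (NULL, 15, NULL); (NULL, 34, NULL); (NULL, 52, NULL); (NULL, 56, NULL)

FULL OUTER JOIN keeps every row from both sides; unmatched rows get NULL for the other side's columns.
Matching on t1.sku = t2.sku. A NULL in a compared column never satisfies the condition.
- sku=BQ: no t2 row matches, row kept with t2 columns NULL.
- sku=NULL: no t2 row matches, row kept with t2 columns NULL.
- sku=BQ: no t2 row matches, row kept with t2 columns NULL.
- sku=QE: 2 matching t2 row(s), so 2 row(s) emitted.
- sku=SG: no t2 row matches, row kept with t2 columns NULL.
- sku=CR: 2 matching t2 row(s), so 2 row(s) emitted.
- 2 row(s) from t2 found no t1 partner → padded with NULL.
After projecting and ordering:
t2.region | t1.price | t2.sku
Central | NULL | MT
Central | NULL | OC
North | 51 | QE
South | 46 | CR
West | 46 | CR
West | 51 | QE
NULL | 15 | NULL
NULL | 34 | NULL
NULL | 52 | NULL
NULL | 56 | NULL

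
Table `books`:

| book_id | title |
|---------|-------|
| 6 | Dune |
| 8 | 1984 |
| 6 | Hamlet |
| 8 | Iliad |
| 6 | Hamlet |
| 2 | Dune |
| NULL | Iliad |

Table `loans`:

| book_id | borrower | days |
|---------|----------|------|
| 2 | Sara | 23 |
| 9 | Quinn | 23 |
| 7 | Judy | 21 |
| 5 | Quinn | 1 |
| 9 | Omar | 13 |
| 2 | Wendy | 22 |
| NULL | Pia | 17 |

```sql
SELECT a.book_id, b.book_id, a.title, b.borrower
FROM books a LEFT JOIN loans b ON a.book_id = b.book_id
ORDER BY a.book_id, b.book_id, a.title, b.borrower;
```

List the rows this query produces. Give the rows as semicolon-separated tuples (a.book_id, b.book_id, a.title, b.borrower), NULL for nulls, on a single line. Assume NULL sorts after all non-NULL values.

LEFT JOIN keeps every row from `books`; unmatched rows get NULL for `loans`'s columns.
Matching on a.book_id = b.book_id. A NULL in a compared column never satisfies the condition.
- a (book_id=6) has no partner → padded with NULL.
- a (book_id=8) has no partner → padded with NULL.
- a (book_id=6) has no partner → padded with NULL.
- a (book_id=8) has no partner → padded with NULL.
- a (book_id=6) has no partner → padded with NULL.
- a (book_id=2) pairs with 2 row(s) of b.
- a (book_id=NULL) has no partner → padded with NULL.
After projecting and ordering:
a.book_id | b.book_id | a.title | b.borrower
2 | 2 | Dune | Sara
2 | 2 | Dune | Wendy
6 | NULL | Dune | NULL
6 | NULL | Hamlet | NULL
6 | NULL | Hamlet | NULL
8 | NULL | 1984 | NULL
8 | NULL | Iliad | NULL
NULL | NULL | Iliad | NULL

(2, 2, Dune, Sara); (2, 2, Dune, Wendy); (6, NULL, Dune, NULL); (6, NULL, Hamlet, NULL); (6, NULL, Hamlet, NULL); (8, NULL, 1984, NULL); (8, NULL, Iliad, NULL); (NULL, NULL, Iliad, NULL)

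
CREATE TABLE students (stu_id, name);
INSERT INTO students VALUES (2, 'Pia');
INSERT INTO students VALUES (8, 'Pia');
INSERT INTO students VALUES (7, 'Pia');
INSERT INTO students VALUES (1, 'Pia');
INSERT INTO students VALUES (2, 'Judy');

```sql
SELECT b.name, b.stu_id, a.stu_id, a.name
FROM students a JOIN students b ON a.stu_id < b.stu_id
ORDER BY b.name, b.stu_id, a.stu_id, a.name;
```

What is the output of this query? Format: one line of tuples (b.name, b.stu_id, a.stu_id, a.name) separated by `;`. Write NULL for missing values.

INNER JOIN keeps only pairs where the ON condition holds.
Matching on a.stu_id < b.stu_id.
Matched pairs: 9.

(Judy, 2, 1, Pia); (Pia, 2, 1, Pia); (Pia, 7, 1, Pia); (Pia, 7, 2, Judy); (Pia, 7, 2, Pia); (Pia, 8, 1, Pia); (Pia, 8, 2, Judy); (Pia, 8, 2, Pia); (Pia, 8, 7, Pia)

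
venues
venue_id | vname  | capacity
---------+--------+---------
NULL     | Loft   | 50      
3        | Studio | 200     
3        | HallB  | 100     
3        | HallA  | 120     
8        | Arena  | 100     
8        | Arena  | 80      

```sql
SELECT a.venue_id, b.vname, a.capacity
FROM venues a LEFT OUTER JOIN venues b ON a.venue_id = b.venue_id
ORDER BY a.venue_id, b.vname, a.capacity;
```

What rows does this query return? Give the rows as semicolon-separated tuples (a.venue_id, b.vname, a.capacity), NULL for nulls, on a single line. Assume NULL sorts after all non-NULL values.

(3, HallA, 100); (3, HallA, 120); (3, HallA, 200); (3, HallB, 100); (3, HallB, 120); (3, HallB, 200); (3, Studio, 100); (3, Studio, 120); (3, Studio, 200); (8, Arena, 80); (8, Arena, 80); (8, Arena, 100); (8, Arena, 100); (NULL, NULL, 50)

LEFT JOIN keeps every row from `venues a`; unmatched rows get NULL for `venues b`'s columns.
Matching on a.venue_id = b.venue_id. A NULL in a compared column never satisfies the condition.
- a[0] venue_id=NULL → no match; kept with NULLs on the b side.
- a[1] venue_id=3 → 3 match(es) in b → 3 row(s).
- a[2] venue_id=3 → 3 match(es) in b → 3 row(s).
- a[3] venue_id=3 → 3 match(es) in b → 3 row(s).
- a[4] venue_id=8 → 2 match(es) in b → 2 row(s).
- a[5] venue_id=8 → 2 match(es) in b → 2 row(s).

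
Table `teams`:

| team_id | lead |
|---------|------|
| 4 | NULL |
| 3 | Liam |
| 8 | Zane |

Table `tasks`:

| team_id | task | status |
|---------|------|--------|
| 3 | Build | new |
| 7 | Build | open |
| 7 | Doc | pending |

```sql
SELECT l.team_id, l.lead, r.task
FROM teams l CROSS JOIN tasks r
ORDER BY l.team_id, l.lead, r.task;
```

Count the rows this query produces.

CROSS JOIN pairs every row of `teams` with every row of `tasks`: 3 × 3 = 9 rows.

9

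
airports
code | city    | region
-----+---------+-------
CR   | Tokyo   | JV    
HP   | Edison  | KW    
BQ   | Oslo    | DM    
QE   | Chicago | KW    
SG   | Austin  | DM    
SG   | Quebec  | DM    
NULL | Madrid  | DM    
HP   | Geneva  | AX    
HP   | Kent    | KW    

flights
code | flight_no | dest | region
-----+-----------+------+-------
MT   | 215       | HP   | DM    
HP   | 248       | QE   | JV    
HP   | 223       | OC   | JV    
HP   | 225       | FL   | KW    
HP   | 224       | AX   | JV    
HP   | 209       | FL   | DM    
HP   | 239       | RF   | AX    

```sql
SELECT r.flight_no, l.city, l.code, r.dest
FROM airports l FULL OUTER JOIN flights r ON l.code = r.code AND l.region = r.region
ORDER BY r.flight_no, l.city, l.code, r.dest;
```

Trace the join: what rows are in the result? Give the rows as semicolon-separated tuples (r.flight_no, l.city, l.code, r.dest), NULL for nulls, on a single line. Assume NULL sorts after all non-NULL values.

FULL OUTER JOIN keeps every row from both sides; unmatched rows get NULL for the other side's columns.
Matching on l.code = r.code AND l.region = r.region. A NULL in a compared column never satisfies the condition.
- l[0] code=CR, region=JV → no match; kept with NULLs on the r side.
- l[1] code=HP, region=KW → 1 match(es) in r → 1 row(s).
- l[2] code=BQ, region=DM → no match; kept with NULLs on the r side.
- l[3] code=QE, region=KW → no match; kept with NULLs on the r side.
- l[4] code=SG, region=DM → no match; kept with NULLs on the r side.
- l[5] code=SG, region=DM → no match; kept with NULLs on the r side.
- l[6] code=NULL, region=DM → no match; kept with NULLs on the r side.
- l[7] code=HP, region=AX → 1 match(es) in r → 1 row(s).
- l[8] code=HP, region=KW → 1 match(es) in r → 1 row(s).
- plus 5 unmatched r row(s), each kept with NULL l columns.

(209, NULL, NULL, FL); (215, NULL, NULL, HP); (223, NULL, NULL, OC); (224, NULL, NULL, AX); (225, Edison, HP, FL); (225, Kent, HP, FL); (239, Geneva, HP, RF); (248, NULL, NULL, QE); (NULL, Austin, SG, NULL); (NULL, Chicago, QE, NULL); (NULL, Madrid, NULL, NULL); (NULL, Oslo, BQ, NULL); (NULL, Quebec, SG, NULL); (NULL, Tokyo, CR, NULL)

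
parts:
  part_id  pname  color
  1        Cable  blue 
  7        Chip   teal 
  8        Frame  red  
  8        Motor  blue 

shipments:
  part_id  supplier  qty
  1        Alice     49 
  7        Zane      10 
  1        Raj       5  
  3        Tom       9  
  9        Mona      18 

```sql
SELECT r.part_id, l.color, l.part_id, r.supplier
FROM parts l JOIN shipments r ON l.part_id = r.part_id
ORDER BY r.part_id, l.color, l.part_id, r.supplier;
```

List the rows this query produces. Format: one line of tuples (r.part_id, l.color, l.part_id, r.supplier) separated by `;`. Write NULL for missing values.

INNER JOIN keeps only pairs where the ON condition holds.
Matching on l.part_id = r.part_id.
- l (part_id=1) pairs with 2 row(s) of r.
- l (part_id=7) pairs with 1 row(s) of r.
- l (part_id=8) has no partner → excluded.
- l (part_id=8) has no partner → excluded.
After projecting and ordering:
r.part_id | l.color | l.part_id | r.supplier
1 | blue | 1 | Alice
1 | blue | 1 | Raj
7 | teal | 7 | Zane

(1, blue, 1, Alice); (1, blue, 1, Raj); (7, teal, 7, Zane)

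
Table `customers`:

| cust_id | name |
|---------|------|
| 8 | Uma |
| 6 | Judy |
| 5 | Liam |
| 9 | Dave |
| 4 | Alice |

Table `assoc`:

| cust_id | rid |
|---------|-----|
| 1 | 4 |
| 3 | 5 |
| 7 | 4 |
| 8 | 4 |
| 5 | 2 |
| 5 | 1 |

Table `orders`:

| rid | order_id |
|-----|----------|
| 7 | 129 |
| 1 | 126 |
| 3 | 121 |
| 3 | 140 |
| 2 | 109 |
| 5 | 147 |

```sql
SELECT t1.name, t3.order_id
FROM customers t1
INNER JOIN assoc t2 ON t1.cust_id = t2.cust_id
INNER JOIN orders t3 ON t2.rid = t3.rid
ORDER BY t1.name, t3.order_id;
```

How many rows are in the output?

Step 1 — t1 INNER JOIN t2 on cust_id → 3 row(s).
Then INNER JOIN `orders t3` on rid: keep only rows whose t2.rid appears in t3.
Result: 2 row(s).

2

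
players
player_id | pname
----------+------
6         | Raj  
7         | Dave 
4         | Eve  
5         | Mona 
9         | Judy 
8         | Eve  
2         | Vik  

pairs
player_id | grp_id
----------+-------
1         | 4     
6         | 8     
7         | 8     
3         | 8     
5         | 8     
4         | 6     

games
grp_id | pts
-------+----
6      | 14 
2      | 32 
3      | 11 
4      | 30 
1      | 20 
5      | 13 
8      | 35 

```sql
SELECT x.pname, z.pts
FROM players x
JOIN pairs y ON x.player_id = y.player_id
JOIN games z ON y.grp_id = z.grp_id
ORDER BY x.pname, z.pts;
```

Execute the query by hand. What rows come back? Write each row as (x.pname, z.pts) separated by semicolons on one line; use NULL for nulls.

(Dave, 35); (Eve, 14); (Mona, 35); (Raj, 35)

Joins associate left-to-right: players INNER JOIN pairs on player_id gives 4 intermediate row(s).
Then INNER JOIN `games z` on grp_id: keep only rows whose y.grp_id appears in z.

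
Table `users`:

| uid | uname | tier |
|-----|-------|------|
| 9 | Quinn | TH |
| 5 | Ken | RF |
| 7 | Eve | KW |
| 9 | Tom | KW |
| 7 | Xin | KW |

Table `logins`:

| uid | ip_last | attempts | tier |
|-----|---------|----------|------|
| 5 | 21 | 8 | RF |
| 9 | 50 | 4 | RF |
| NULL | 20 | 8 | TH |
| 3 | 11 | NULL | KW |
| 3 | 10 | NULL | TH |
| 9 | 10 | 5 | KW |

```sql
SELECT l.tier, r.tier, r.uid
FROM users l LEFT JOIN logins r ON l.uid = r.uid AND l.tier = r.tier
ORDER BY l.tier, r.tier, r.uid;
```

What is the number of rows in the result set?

LEFT JOIN keeps every row from `users`; unmatched rows get NULL for `logins`'s columns.
Matching on l.uid = r.uid AND l.tier = r.tier. A NULL in a compared column never satisfies the condition.
- l[0] uid=9, tier=TH → no match; kept with NULLs on the r side.
- l[1] uid=5, tier=RF → 1 match(es) in r → 1 row(s).
- l[2] uid=7, tier=KW → no match; kept with NULLs on the r side.
- l[3] uid=9, tier=KW → 1 match(es) in r → 1 row(s).
- l[4] uid=7, tier=KW → no match; kept with NULLs on the r side.
Total: 2 matched + 3 padded = 5 rows.

5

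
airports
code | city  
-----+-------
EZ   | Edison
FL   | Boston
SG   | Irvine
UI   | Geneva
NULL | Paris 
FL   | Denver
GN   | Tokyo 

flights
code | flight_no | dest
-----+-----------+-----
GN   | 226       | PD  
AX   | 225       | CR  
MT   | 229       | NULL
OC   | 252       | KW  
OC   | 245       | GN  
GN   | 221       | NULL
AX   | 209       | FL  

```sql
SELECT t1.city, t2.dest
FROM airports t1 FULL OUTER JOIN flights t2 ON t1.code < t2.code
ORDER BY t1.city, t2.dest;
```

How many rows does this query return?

23

FULL OUTER JOIN keeps every row from both sides; unmatched rows get NULL for the other side's columns.
Matching on t1.code < t2.code. A NULL in a compared column never satisfies the condition.
Matched pairs: 18; unmatched t1 rows kept: 3; unmatched t2 rows kept: 2.
Total: 18 matched + 5 padded = 23 rows.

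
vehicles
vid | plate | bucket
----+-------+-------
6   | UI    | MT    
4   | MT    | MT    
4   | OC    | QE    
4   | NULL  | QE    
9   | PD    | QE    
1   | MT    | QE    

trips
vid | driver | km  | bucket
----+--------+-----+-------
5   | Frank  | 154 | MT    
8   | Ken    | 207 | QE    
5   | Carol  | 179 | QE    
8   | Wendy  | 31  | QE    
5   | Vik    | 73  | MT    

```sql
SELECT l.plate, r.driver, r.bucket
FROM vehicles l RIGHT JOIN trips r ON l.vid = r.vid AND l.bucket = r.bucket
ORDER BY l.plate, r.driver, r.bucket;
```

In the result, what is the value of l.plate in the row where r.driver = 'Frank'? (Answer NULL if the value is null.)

NULL

RIGHT JOIN keeps every row from `trips`; unmatched rows get NULL for `vehicles`'s columns.
Matching on l.vid = r.vid AND l.bucket = r.bucket.
- vid=6, bucket=MT: no matching r row.
- vid=4, bucket=MT: no matching r row.
- vid=4, bucket=QE: no matching r row.
- vid=4, bucket=QE: no matching r row.
- vid=9, bucket=QE: no matching r row.
- vid=1, bucket=QE: no matching r row.
- 5 r row(s) had no l match → kept, l columns NULL.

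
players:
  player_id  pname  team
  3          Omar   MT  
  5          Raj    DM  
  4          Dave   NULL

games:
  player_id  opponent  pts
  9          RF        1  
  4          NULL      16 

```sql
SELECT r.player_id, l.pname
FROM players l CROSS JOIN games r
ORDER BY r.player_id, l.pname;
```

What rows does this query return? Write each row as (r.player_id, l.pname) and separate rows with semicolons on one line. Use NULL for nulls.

(4, Dave); (4, Omar); (4, Raj); (9, Dave); (9, Omar); (9, Raj)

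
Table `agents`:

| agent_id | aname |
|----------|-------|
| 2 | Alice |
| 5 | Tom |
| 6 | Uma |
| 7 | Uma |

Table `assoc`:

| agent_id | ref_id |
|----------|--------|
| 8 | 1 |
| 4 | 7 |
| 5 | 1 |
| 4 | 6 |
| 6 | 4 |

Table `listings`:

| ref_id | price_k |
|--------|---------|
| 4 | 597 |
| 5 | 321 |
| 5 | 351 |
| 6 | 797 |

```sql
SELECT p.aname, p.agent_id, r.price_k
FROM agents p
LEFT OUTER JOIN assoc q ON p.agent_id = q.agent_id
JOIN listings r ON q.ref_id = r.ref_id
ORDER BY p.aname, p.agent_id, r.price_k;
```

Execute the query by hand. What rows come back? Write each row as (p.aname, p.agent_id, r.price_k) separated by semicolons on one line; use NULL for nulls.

Step 1 — p LEFT JOIN q on agent_id → 4 row(s).
Then INNER JOIN `listings r` on ref_id: keep only rows whose q.ref_id appears in r.

(Uma, 6, 597)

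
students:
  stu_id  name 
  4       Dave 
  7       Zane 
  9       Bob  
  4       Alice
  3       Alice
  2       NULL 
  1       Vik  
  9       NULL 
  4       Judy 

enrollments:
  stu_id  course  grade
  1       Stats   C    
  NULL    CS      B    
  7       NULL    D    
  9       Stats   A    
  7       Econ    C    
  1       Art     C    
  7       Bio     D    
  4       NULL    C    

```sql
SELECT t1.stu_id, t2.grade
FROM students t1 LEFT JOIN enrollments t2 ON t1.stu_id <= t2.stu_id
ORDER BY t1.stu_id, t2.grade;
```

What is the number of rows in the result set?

38

LEFT JOIN keeps every row from `students`; unmatched rows get NULL for `enrollments`'s columns.
Matching on t1.stu_id <= t2.stu_id. A NULL in a compared column never satisfies the condition.
- t1 row (stu_id=4): matches 5 t2 row(s) → 5 output row(s).
- t1 row (stu_id=7): matches 4 t2 row(s) → 4 output row(s).
- t1 row (stu_id=9): matches 1 t2 row(s) → 1 output row(s).
- t1 row (stu_id=4): matches 5 t2 row(s) → 5 output row(s).
- t1 row (stu_id=3): matches 5 t2 row(s) → 5 output row(s).
- t1 row (stu_id=2): matches 5 t2 row(s) → 5 output row(s).
- t1 row (stu_id=1): matches 7 t2 row(s) → 7 output row(s).
- t1 row (stu_id=9): matches 1 t2 row(s) → 1 output row(s).
- t1 row (stu_id=4): matches 5 t2 row(s) → 5 output row(s).
Total: 38 rows.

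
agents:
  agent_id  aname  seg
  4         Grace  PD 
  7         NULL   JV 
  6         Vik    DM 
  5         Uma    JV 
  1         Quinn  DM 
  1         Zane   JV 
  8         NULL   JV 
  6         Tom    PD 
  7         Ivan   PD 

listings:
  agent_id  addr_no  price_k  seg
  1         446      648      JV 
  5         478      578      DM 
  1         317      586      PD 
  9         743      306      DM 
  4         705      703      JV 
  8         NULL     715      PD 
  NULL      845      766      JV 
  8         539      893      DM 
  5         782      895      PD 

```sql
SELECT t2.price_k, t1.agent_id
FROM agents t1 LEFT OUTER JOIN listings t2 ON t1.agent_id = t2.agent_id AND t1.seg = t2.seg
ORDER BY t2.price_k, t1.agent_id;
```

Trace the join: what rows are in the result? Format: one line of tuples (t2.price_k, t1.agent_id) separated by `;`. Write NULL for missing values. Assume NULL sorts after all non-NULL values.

LEFT JOIN keeps every row from `agents`; unmatched rows get NULL for `listings`'s columns.
Matching on t1.agent_id = t2.agent_id AND t1.seg = t2.seg. A NULL in a compared column never satisfies the condition.
Matched pairs: 1; unmatched t1 rows kept: 8.

(648, 1); (NULL, 1); (NULL, 4); (NULL, 5); (NULL, 6); (NULL, 6); (NULL, 7); (NULL, 7); (NULL, 8)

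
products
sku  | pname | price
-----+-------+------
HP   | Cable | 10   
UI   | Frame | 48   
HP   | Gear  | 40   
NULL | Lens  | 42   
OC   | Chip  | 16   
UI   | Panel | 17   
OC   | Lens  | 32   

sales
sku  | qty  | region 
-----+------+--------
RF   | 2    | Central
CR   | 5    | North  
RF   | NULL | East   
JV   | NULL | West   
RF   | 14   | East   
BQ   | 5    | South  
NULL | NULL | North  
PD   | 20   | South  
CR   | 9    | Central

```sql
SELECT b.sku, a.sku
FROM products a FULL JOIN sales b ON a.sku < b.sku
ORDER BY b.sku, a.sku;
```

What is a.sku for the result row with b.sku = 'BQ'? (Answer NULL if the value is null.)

NULL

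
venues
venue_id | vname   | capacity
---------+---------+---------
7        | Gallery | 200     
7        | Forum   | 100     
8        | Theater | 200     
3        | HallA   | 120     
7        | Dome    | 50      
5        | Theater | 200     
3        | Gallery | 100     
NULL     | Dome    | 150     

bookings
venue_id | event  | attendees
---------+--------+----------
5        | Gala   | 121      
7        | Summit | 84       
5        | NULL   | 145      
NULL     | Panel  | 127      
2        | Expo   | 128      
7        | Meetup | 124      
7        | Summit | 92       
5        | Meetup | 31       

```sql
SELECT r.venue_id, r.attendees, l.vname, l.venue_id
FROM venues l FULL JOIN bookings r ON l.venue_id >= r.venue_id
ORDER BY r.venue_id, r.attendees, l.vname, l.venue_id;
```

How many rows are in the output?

FULL OUTER JOIN keeps every row from both sides; unmatched rows get NULL for the other side's columns.
Matching on l.venue_id >= r.venue_id. A NULL in a compared column never satisfies the condition.
- l row (venue_id=7): matches 7 r row(s) → 7 output row(s).
- l row (venue_id=7): matches 7 r row(s) → 7 output row(s).
- l row (venue_id=8): matches 7 r row(s) → 7 output row(s).
- l row (venue_id=3): matches 1 r row(s) → 1 output row(s).
- l row (venue_id=7): matches 7 r row(s) → 7 output row(s).
- l row (venue_id=5): matches 4 r row(s) → 4 output row(s).
- l row (venue_id=3): matches 1 r row(s) → 1 output row(s).
- l row (venue_id=NULL): no match → kept, r columns NULL.
- plus 1 unmatched r row(s), each kept with NULL l columns.
Total: 34 matched + 2 padded = 36 rows.

36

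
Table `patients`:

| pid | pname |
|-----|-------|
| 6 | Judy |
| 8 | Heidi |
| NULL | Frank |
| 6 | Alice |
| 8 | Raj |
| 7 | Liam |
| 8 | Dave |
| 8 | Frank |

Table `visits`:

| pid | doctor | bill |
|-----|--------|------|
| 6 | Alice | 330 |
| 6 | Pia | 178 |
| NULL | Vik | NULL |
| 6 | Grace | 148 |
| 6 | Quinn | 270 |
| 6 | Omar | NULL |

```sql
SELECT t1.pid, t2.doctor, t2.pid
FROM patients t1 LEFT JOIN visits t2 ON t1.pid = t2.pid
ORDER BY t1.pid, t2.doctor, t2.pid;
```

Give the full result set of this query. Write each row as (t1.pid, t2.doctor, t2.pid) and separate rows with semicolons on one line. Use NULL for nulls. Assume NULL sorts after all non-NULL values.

(6, Alice, 6); (6, Alice, 6); (6, Grace, 6); (6, Grace, 6); (6, Omar, 6); (6, Omar, 6); (6, Pia, 6); (6, Pia, 6); (6, Quinn, 6); (6, Quinn, 6); (7, NULL, NULL); (8, NULL, NULL); (8, NULL, NULL); (8, NULL, NULL); (8, NULL, NULL); (NULL, NULL, NULL)

LEFT JOIN keeps every row from `patients`; unmatched rows get NULL for `visits`'s columns.
Matching on t1.pid = t2.pid. A NULL in a compared column never satisfies the condition.
Matched pairs: 10; unmatched t1 rows kept: 6.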